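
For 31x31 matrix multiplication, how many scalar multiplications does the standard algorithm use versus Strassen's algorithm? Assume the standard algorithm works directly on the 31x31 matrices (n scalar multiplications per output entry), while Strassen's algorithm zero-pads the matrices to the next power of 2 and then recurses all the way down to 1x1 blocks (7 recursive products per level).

Matrix multiplication for 31x31 matrices:

Strassen's algorithm requires power-of-2 dimensions. Pad 31x31 to 32x32 (next power of 2).

Standard algorithm: 31^3 = 29791 multiplications
Strassen's algorithm: 7^(log2(32)) = 7^5 = 16807 multiplications
Savings: 29791 - 16807 = 12984 multiplications

Standard: 29791 multiplications (31^3). Strassen: 16807 multiplications (7^5, after padding to 32x32). Strassen reduces 8 recursive multiplications to 7 at each level.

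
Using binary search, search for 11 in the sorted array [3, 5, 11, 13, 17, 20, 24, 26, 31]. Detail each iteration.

Binary search for 11 in [3, 5, 11, 13, 17, 20, 24, 26, 31]:

lo=0, hi=8, mid=4, arr[mid]=17 -> 17 > 11, search left half
lo=0, hi=3, mid=1, arr[mid]=5 -> 5 < 11, search right half
lo=2, hi=3, mid=2, arr[mid]=11 -> Found target at index 2!

Binary search finds 11 at index 2 after 3 comparisons. The search repeatedly halves the search space by comparing with the middle element.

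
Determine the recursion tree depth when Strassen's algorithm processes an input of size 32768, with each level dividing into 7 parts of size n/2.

For divide and conquer with division factor 2:

Problem sizes at each level:
Level 0: 32768
Level 1: 16384
Level 2: 8192
Level 3: 4096
Level 4: 2048
Level 5: 1024
Level 6: 512
Level 7: 256
Level 8: 128
Level 9: 64
Level 10: 32
Level 11: 16
Level 12: 8
Level 13: 4
Level 14: 2
Level 15: 1

The root is level 0 and the size-1 base case is level 15 (the tree spans levels 0 through 15, i.e. 16 levels counting the root), so the depth is the number of divisions: log_2(32768) = 15

The recursion tree depth is log_2(32768) = 15. At each level, the problem size is divided by 2, so it takes 15 divisions to reduce to a base case of size 1. The algorithm makes 7 recursive calls at each level.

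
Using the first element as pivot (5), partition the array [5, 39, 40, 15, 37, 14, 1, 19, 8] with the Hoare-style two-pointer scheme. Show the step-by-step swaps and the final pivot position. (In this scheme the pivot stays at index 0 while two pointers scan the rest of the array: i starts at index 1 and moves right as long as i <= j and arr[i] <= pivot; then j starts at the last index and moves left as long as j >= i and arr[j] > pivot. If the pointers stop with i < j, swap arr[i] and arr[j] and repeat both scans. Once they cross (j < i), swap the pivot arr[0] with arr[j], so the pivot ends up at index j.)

Hoare-style two-pointer partition with pivot = 5:

Initial array: [5, 39, 40, 15, 37, 14, 1, 19, 8]

Pointers start at i = 1, j = 8.
i stops at index 1 (arr[1]=39 > 5), j stops at index 6 (arr[6]=1 <= 5): swap arr[1] and arr[6], array becomes [5, 1, 40, 15, 37, 14, 39, 19, 8]
i ends at 2, j ends at 1: the pointers have crossed (j < i), so scanning stops.

Swap pivot arr[0] with arr[1] to place pivot at position 1: [1, 5, 40, 15, 37, 14, 39, 19, 8]
Pivot position: 1

After partitioning with pivot 5, the array becomes [1, 5, 40, 15, 37, 14, 39, 19, 8]. The pivot is placed at index 1. All elements to the left of the pivot are <= 5, and all elements to the right are > 5.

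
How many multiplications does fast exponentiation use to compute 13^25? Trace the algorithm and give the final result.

Computing 13^25 by squaring (build up from 13^1; each line after the first costs one multiplication):

13^1 = 13
13^2 = (13^1)^2 = 13^2 = 169
13^3 = 13 * 13^2 = 13 * 169 = 2197
13^6 = (13^3)^2 = 2197^2 = 4826809
13^12 = (13^6)^2 = 4826809^2 = 23298085122481
13^24 = (13^12)^2 = 23298085122481^2 = 542800770374370512771595361
13^25 = 13 * 13^24 = 13 * 542800770374370512771595361 = 7056410014866816666030739693

Result: 7056410014866816666030739693
Multiplications needed: 6 (6 lines after 13^1)

13^25 = 7056410014866816666030739693. Using exponentiation by squaring, this requires 6 multiplications. The key idea: if the exponent is even, square the half-power; if odd, multiply by the base once.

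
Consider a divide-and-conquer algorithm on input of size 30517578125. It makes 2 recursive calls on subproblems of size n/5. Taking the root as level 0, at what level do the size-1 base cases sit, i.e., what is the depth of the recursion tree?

For divide and conquer with division factor 5:

Problem sizes at each level:
Level 0: 30517578125
Level 1: 6103515625
Level 2: 1220703125
Level 3: 244140625
Level 4: 48828125
Level 5: 9765625
Level 6: 1953125
Level 7: 390625
Level 8: 78125
Level 9: 15625
Level 10: 3125
Level 11: 625
Level 12: 125
Level 13: 25
Level 14: 5
Level 15: 1

The root is level 0 and the size-1 base case is level 15 (the tree spans levels 0 through 15, i.e. 16 levels counting the root), so the depth is the number of divisions: log_5(30517578125) = 15

The recursion tree depth is log_5(30517578125) = 15. At each level, the problem size is divided by 5, so it takes 15 divisions to reduce to a base case of size 1. The algorithm makes 2 recursive calls at each level.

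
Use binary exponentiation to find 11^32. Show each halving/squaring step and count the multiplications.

Computing 11^32 by squaring (build up from 11^1; each line after the first costs one multiplication):

11^1 = 11
11^2 = (11^1)^2 = 11^2 = 121
11^4 = (11^2)^2 = 121^2 = 14641
11^8 = (11^4)^2 = 14641^2 = 214358881
11^16 = (11^8)^2 = 214358881^2 = 45949729863572161
11^32 = (11^16)^2 = 45949729863572161^2 = 2111377674535255285545615254209921

Result: 2111377674535255285545615254209921
Multiplications needed: 5 (5 lines after 11^1)

11^32 = 2111377674535255285545615254209921. Using exponentiation by squaring, this requires 5 multiplications. The key idea: if the exponent is even, square the half-power; if odd, multiply by the base once.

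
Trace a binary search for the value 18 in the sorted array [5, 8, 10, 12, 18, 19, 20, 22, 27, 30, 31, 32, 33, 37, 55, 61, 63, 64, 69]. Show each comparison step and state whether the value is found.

Binary search for 18 in [5, 8, 10, 12, 18, 19, 20, 22, 27, 30, 31, 32, 33, 37, 55, 61, 63, 64, 69]:

lo=0, hi=18, mid=9, arr[mid]=30 -> 30 > 18, search left half
lo=0, hi=8, mid=4, arr[mid]=18 -> Found target at index 4!

Binary search finds 18 at index 4 after 2 comparisons. The search repeatedly halves the search space by comparing with the middle element.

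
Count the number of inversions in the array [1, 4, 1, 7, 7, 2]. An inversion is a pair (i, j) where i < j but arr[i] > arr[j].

Finding inversions in [1, 4, 1, 7, 7, 2]:

(1, 2): arr[1]=4 > arr[2]=1
(1, 5): arr[1]=4 > arr[5]=2
(3, 5): arr[3]=7 > arr[5]=2
(4, 5): arr[4]=7 > arr[5]=2

Total inversions: 4

The array has 4 inversion(s): (1,2), (1,5), (3,5), (4,5). Each pair (i,j) satisfies i < j and arr[i] > arr[j].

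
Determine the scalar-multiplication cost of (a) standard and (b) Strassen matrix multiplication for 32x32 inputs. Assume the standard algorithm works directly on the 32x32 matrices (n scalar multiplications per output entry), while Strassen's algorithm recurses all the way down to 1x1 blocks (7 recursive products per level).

Matrix multiplication for 32x32 matrices:

Standard algorithm: 32^3 = 32768 multiplications
Strassen's algorithm: 7^(log2(32)) = 7^5 = 16807 multiplications
Savings: 32768 - 16807 = 15961 multiplications

Standard: 32768 multiplications (32^3). Strassen: 16807 multiplications (7^5). Strassen reduces 8 recursive multiplications to 7 at each level.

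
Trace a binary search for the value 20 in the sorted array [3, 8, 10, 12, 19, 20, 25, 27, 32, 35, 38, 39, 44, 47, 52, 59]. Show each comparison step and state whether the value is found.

Binary search for 20 in [3, 8, 10, 12, 19, 20, 25, 27, 32, 35, 38, 39, 44, 47, 52, 59]:

lo=0, hi=15, mid=7, arr[mid]=27 -> 27 > 20, search left half
lo=0, hi=6, mid=3, arr[mid]=12 -> 12 < 20, search right half
lo=4, hi=6, mid=5, arr[mid]=20 -> Found target at index 5!

Binary search finds 20 at index 5 after 3 comparisons. The search repeatedly halves the search space by comparing with the middle element.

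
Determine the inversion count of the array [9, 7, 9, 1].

Finding inversions in [9, 7, 9, 1]:

(0, 1): arr[0]=9 > arr[1]=7
(0, 3): arr[0]=9 > arr[3]=1
(1, 3): arr[1]=7 > arr[3]=1
(2, 3): arr[2]=9 > arr[3]=1

Total inversions: 4

The array has 4 inversion(s): (0,1), (0,3), (1,3), (2,3). Each pair (i,j) satisfies i < j and arr[i] > arr[j].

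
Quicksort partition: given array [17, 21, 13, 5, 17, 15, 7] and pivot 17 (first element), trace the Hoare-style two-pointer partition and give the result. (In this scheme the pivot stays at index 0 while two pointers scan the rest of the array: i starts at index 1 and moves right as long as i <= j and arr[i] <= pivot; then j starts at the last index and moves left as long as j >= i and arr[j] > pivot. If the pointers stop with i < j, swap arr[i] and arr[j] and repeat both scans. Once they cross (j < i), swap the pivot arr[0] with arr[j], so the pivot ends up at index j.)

Hoare-style two-pointer partition with pivot = 17:

Initial array: [17, 21, 13, 5, 17, 15, 7]

Pointers start at i = 1, j = 6.
i stops at index 1 (arr[1]=21 > 17), j stops at index 6 (arr[6]=7 <= 17): swap arr[1] and arr[6], array becomes [17, 7, 13, 5, 17, 15, 21]
i ends at 6, j ends at 5: the pointers have crossed (j < i), so scanning stops.

Swap pivot arr[0] with arr[5] to place pivot at position 5: [15, 7, 13, 5, 17, 17, 21]
Pivot position: 5

After partitioning with pivot 17, the array becomes [15, 7, 13, 5, 17, 17, 21]. The pivot is placed at index 5. All elements to the left of the pivot are <= 17, and all elements to the right are > 17.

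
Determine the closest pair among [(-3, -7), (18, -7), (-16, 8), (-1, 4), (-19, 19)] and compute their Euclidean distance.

Computing all pairwise distances among 5 points:

d((-3, -7), (18, -7)) = 21.0
d((-3, -7), (-16, 8)) = 19.8494
d((-3, -7), (-1, 4)) = 11.1803 <-- minimum
d((-3, -7), (-19, 19)) = 30.5287
d((18, -7), (-16, 8)) = 37.1618
d((18, -7), (-1, 4)) = 21.9545
d((18, -7), (-19, 19)) = 45.2217
d((-16, 8), (-1, 4)) = 15.5242
d((-16, 8), (-19, 19)) = 11.4018
d((-1, 4), (-19, 19)) = 23.4307

Closest pair: (-3, -7) and (-1, 4) with distance 11.1803

The closest pair is (-3, -7) and (-1, 4) with Euclidean distance 11.1803. For 5 points, brute-force pairwise comparison is shown above. For large n, the divide-and-conquer algorithm (sort by x, recurse on halves, check the dividing strip) achieves O(n log n).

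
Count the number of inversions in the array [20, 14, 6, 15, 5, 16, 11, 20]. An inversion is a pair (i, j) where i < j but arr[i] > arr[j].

Finding inversions in [20, 14, 6, 15, 5, 16, 11, 20]:

(0, 1): arr[0]=20 > arr[1]=14
(0, 2): arr[0]=20 > arr[2]=6
(0, 3): arr[0]=20 > arr[3]=15
(0, 4): arr[0]=20 > arr[4]=5
(0, 5): arr[0]=20 > arr[5]=16
(0, 6): arr[0]=20 > arr[6]=11
(1, 2): arr[1]=14 > arr[2]=6
(1, 4): arr[1]=14 > arr[4]=5
(1, 6): arr[1]=14 > arr[6]=11
(2, 4): arr[2]=6 > arr[4]=5
(3, 4): arr[3]=15 > arr[4]=5
(3, 6): arr[3]=15 > arr[6]=11
(5, 6): arr[5]=16 > arr[6]=11

Total inversions: 13

The array has 13 inversion(s): (0,1), (0,2), (0,3), (0,4), (0,5), (0,6), (1,2), (1,4), (1,6), (2,4), (3,4), (3,6), (5,6). Each pair (i,j) satisfies i < j and arr[i] > arr[j].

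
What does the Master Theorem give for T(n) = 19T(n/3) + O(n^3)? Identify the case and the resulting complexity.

Master Theorem for T(n) = 19T(n/3) + O(n^3):

a = 19, b = 3, c = 3
log_b(a) = log_3(19) = 2.6801

Case 3: c = 3 > log_3(19) = 2.6801
T(n) = O(n^3) = O(n^3)

For T(n) = 19T(n/3) + O(n^3): log_3(19) = 2.6801. This is Case 3 of the Master Theorem (c > log_b(a), work dominated by root), giving O(n^3).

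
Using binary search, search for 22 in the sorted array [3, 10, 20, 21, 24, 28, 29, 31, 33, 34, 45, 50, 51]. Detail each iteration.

Binary search for 22 in [3, 10, 20, 21, 24, 28, 29, 31, 33, 34, 45, 50, 51]:

lo=0, hi=12, mid=6, arr[mid]=29 -> 29 > 22, search left half
lo=0, hi=5, mid=2, arr[mid]=20 -> 20 < 22, search right half
lo=3, hi=5, mid=4, arr[mid]=24 -> 24 > 22, search left half
lo=3, hi=3, mid=3, arr[mid]=21 -> 21 < 22, search right half
lo=4 > hi=3, target 22 not found

Binary search determines that 22 is not in the array after 4 comparisons. The search space was exhausted without finding the target.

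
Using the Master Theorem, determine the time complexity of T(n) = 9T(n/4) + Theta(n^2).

Master Theorem for T(n) = 9T(n/4) + O(n^2):

a = 9, b = 4, c = 2
log_b(a) = log_4(9) = 1.5850

Case 3: c = 2 > log_4(9) = 1.5850
T(n) = O(n^2) = O(n^2)

For T(n) = 9T(n/4) + O(n^2): log_4(9) = 1.5850. This is Case 3 of the Master Theorem (c > log_b(a), work dominated by root), giving O(n^2).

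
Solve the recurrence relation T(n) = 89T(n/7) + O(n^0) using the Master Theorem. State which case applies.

Master Theorem for T(n) = 89T(n/7) + O(n^0):

a = 89, b = 7, c = 0
log_b(a) = log_7(89) = 2.3067

Case 1: c = 0 < log_7(89) = 2.3067
T(n) = O(n^(log_7 89))

For T(n) = 89T(n/7) + O(n^0): log_7(89) = 2.3067. This is Case 1 of the Master Theorem (c < log_b(a), work dominated by leaves), giving O(n^(log_7 89)).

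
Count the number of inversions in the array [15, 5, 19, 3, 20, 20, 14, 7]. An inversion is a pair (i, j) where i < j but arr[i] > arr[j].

Finding inversions in [15, 5, 19, 3, 20, 20, 14, 7]:

(0, 1): arr[0]=15 > arr[1]=5
(0, 3): arr[0]=15 > arr[3]=3
(0, 6): arr[0]=15 > arr[6]=14
(0, 7): arr[0]=15 > arr[7]=7
(1, 3): arr[1]=5 > arr[3]=3
(2, 3): arr[2]=19 > arr[3]=3
(2, 6): arr[2]=19 > arr[6]=14
(2, 7): arr[2]=19 > arr[7]=7
(4, 6): arr[4]=20 > arr[6]=14
(4, 7): arr[4]=20 > arr[7]=7
(5, 6): arr[5]=20 > arr[6]=14
(5, 7): arr[5]=20 > arr[7]=7
(6, 7): arr[6]=14 > arr[7]=7

Total inversions: 13

The array has 13 inversion(s): (0,1), (0,3), (0,6), (0,7), (1,3), (2,3), (2,6), (2,7), (4,6), (4,7), (5,6), (5,7), (6,7). Each pair (i,j) satisfies i < j and arr[i] > arr[j].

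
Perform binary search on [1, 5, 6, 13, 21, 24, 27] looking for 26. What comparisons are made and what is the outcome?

Binary search for 26 in [1, 5, 6, 13, 21, 24, 27]:

lo=0, hi=6, mid=3, arr[mid]=13 -> 13 < 26, search right half
lo=4, hi=6, mid=5, arr[mid]=24 -> 24 < 26, search right half
lo=6, hi=6, mid=6, arr[mid]=27 -> 27 > 26, search left half
lo=6 > hi=5, target 26 not found

Binary search determines that 26 is not in the array after 3 comparisons. The search space was exhausted without finding the target.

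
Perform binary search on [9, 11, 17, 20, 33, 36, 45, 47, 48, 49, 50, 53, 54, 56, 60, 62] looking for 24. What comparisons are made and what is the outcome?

Binary search for 24 in [9, 11, 17, 20, 33, 36, 45, 47, 48, 49, 50, 53, 54, 56, 60, 62]:

lo=0, hi=15, mid=7, arr[mid]=47 -> 47 > 24, search left half
lo=0, hi=6, mid=3, arr[mid]=20 -> 20 < 24, search right half
lo=4, hi=6, mid=5, arr[mid]=36 -> 36 > 24, search left half
lo=4, hi=4, mid=4, arr[mid]=33 -> 33 > 24, search left half
lo=4 > hi=3, target 24 not found

Binary search determines that 24 is not in the array after 4 comparisons. The search space was exhausted without finding the target.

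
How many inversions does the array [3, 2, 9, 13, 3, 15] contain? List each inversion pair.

Finding inversions in [3, 2, 9, 13, 3, 15]:

(0, 1): arr[0]=3 > arr[1]=2
(2, 4): arr[2]=9 > arr[4]=3
(3, 4): arr[3]=13 > arr[4]=3

Total inversions: 3

The array has 3 inversion(s): (0,1), (2,4), (3,4). Each pair (i,j) satisfies i < j and arr[i] > arr[j].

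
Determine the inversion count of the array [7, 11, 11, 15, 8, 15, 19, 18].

Finding inversions in [7, 11, 11, 15, 8, 15, 19, 18]:

(1, 4): arr[1]=11 > arr[4]=8
(2, 4): arr[2]=11 > arr[4]=8
(3, 4): arr[3]=15 > arr[4]=8
(6, 7): arr[6]=19 > arr[7]=18

Total inversions: 4

The array has 4 inversion(s): (1,4), (2,4), (3,4), (6,7). Each pair (i,j) satisfies i < j and arr[i] > arr[j].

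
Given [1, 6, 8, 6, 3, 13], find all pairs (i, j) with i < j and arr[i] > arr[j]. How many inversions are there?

Finding inversions in [1, 6, 8, 6, 3, 13]:

(1, 4): arr[1]=6 > arr[4]=3
(2, 3): arr[2]=8 > arr[3]=6
(2, 4): arr[2]=8 > arr[4]=3
(3, 4): arr[3]=6 > arr[4]=3

Total inversions: 4

The array has 4 inversion(s): (1,4), (2,3), (2,4), (3,4). Each pair (i,j) satisfies i < j and arr[i] > arr[j].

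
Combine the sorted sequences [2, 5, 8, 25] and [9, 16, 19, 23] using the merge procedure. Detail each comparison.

Merging process:

Compare 2 vs 9: take 2 from left. Merged: [2]
Compare 5 vs 9: take 5 from left. Merged: [2, 5]
Compare 8 vs 9: take 8 from left. Merged: [2, 5, 8]
Compare 25 vs 9: take 9 from right. Merged: [2, 5, 8, 9]
Compare 25 vs 16: take 16 from right. Merged: [2, 5, 8, 9, 16]
Compare 25 vs 19: take 19 from right. Merged: [2, 5, 8, 9, 16, 19]
Compare 25 vs 23: take 23 from right. Merged: [2, 5, 8, 9, 16, 19, 23]
Append remaining from left: [25]. Merged: [2, 5, 8, 9, 16, 19, 23, 25]

Final merged array: [2, 5, 8, 9, 16, 19, 23, 25]
Total comparisons: 7

The merged array is [2, 5, 8, 9, 16, 19, 23, 25], requiring 7 comparisons. The merge step runs in O(n) time where n is the total number of elements.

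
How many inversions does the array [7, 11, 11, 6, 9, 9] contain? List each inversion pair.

Finding inversions in [7, 11, 11, 6, 9, 9]:

(0, 3): arr[0]=7 > arr[3]=6
(1, 3): arr[1]=11 > arr[3]=6
(1, 4): arr[1]=11 > arr[4]=9
(1, 5): arr[1]=11 > arr[5]=9
(2, 3): arr[2]=11 > arr[3]=6
(2, 4): arr[2]=11 > arr[4]=9
(2, 5): arr[2]=11 > arr[5]=9

Total inversions: 7

The array has 7 inversion(s): (0,3), (1,3), (1,4), (1,5), (2,3), (2,4), (2,5). Each pair (i,j) satisfies i < j and arr[i] > arr[j].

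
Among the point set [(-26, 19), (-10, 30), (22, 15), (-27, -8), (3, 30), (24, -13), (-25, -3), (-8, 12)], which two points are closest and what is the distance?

Computing all pairwise distances among 8 points:

d((-26, 19), (-10, 30)) = 19.4165
d((-26, 19), (22, 15)) = 48.1664
d((-26, 19), (-27, -8)) = 27.0185
d((-26, 19), (3, 30)) = 31.0161
d((-26, 19), (24, -13)) = 59.3633
d((-26, 19), (-25, -3)) = 22.0227
d((-26, 19), (-8, 12)) = 19.3132
d((-10, 30), (22, 15)) = 35.3412
d((-10, 30), (-27, -8)) = 41.6293
d((-10, 30), (3, 30)) = 13.0
d((-10, 30), (24, -13)) = 54.8179
d((-10, 30), (-25, -3)) = 36.2491
d((-10, 30), (-8, 12)) = 18.1108
d((22, 15), (-27, -8)) = 54.1295
d((22, 15), (3, 30)) = 24.2074
d((22, 15), (24, -13)) = 28.0713
d((22, 15), (-25, -3)) = 50.3289
d((22, 15), (-8, 12)) = 30.1496
d((-27, -8), (3, 30)) = 48.4149
d((-27, -8), (24, -13)) = 51.2445
d((-27, -8), (-25, -3)) = 5.3852 <-- minimum
d((-27, -8), (-8, 12)) = 27.5862
d((3, 30), (24, -13)) = 47.8539
d((3, 30), (-25, -3)) = 43.2782
d((3, 30), (-8, 12)) = 21.095
d((24, -13), (-25, -3)) = 50.01
d((24, -13), (-8, 12)) = 40.6079
d((-25, -3), (-8, 12)) = 22.6716

Closest pair: (-27, -8) and (-25, -3) with distance 5.3852

The closest pair is (-27, -8) and (-25, -3) with Euclidean distance 5.3852. For 8 points, brute-force pairwise comparison is shown above. For large n, the divide-and-conquer algorithm (sort by x, recurse on halves, check the dividing strip) achieves O(n log n).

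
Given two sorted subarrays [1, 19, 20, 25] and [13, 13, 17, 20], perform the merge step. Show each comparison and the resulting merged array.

Merging process:

Compare 1 vs 13: take 1 from left. Merged: [1]
Compare 19 vs 13: take 13 from right. Merged: [1, 13]
Compare 19 vs 13: take 13 from right. Merged: [1, 13, 13]
Compare 19 vs 17: take 17 from right. Merged: [1, 13, 13, 17]
Compare 19 vs 20: take 19 from left. Merged: [1, 13, 13, 17, 19]
Compare 20 vs 20: take 20 from left. Merged: [1, 13, 13, 17, 19, 20]
Compare 25 vs 20: take 20 from right. Merged: [1, 13, 13, 17, 19, 20, 20]
Append remaining from left: [25]. Merged: [1, 13, 13, 17, 19, 20, 20, 25]

Final merged array: [1, 13, 13, 17, 19, 20, 20, 25]
Total comparisons: 7

The merged array is [1, 13, 13, 17, 19, 20, 20, 25], requiring 7 comparisons. The merge step runs in O(n) time where n is the total number of elements.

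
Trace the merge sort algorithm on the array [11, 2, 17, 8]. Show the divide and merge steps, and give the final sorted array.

Merge sort trace:

Split: [11, 2, 17, 8] -> [11, 2] and [17, 8]
  Split: [11, 2] -> [11] and [2]
  Merge: [11] + [2] -> [2, 11]
  Split: [17, 8] -> [17] and [8]
  Merge: [17] + [8] -> [8, 17]
Merge: [2, 11] + [8, 17] -> [2, 8, 11, 17]

Final sorted array: [2, 8, 11, 17]

The merge sort proceeds by recursively splitting the array and merging sorted halves.
After all merges, the sorted array is [2, 8, 11, 17].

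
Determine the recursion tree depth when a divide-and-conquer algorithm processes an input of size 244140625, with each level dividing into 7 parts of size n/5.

For divide and conquer with division factor 5:

Problem sizes at each level:
Level 0: 244140625
Level 1: 48828125
Level 2: 9765625
Level 3: 1953125
Level 4: 390625
Level 5: 78125
Level 6: 15625
Level 7: 3125
Level 8: 625
Level 9: 125
Level 10: 25
Level 11: 5
Level 12: 1

The root is level 0 and the size-1 base case is level 12 (the tree spans levels 0 through 12, i.e. 13 levels counting the root), so the depth is the number of divisions: log_5(244140625) = 12

The recursion tree depth is log_5(244140625) = 12. At each level, the problem size is divided by 5, so it takes 12 divisions to reduce to a base case of size 1. The algorithm makes 7 recursive calls at each level.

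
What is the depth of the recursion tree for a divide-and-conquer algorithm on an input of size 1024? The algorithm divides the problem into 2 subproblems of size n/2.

For divide and conquer with division factor 2:

Problem sizes at each level:
Level 0: 1024
Level 1: 512
Level 2: 256
Level 3: 128
Level 4: 64
Level 5: 32
Level 6: 16
Level 7: 8
Level 8: 4
Level 9: 2
Level 10: 1

The root is level 0 and the size-1 base case is level 10 (the tree spans levels 0 through 10, i.e. 11 levels counting the root), so the depth is the number of divisions: log_2(1024) = 10

The recursion tree depth is log_2(1024) = 10. At each level, the problem size is divided by 2, so it takes 10 divisions to reduce to a base case of size 1. The algorithm makes 2 recursive calls at each level.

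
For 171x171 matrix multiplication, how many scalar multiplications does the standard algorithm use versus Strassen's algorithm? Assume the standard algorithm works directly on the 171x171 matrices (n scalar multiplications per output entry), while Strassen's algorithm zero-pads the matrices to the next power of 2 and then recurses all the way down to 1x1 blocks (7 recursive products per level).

Matrix multiplication for 171x171 matrices:

Strassen's algorithm requires power-of-2 dimensions. Pad 171x171 to 256x256 (next power of 2).

Standard algorithm: 171^3 = 5000211 multiplications
Strassen's algorithm: 7^(log2(256)) = 7^8 = 5764801 multiplications
Difference: 5000211 - 5764801 = -764590 (Strassen uses MORE here due to padding overhead — for small or just-over-power-of-2 n, padding can outweigh the per-level savings)

Standard: 5000211 multiplications (171^3). Strassen: 5764801 multiplications (7^8, after padding to 256x256). Strassen reduces 8 recursive multiplications to 7 at each level.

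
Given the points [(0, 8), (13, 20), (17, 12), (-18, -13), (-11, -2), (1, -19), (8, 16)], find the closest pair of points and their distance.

Computing all pairwise distances among 7 points:

d((0, 8), (13, 20)) = 17.6918
d((0, 8), (17, 12)) = 17.4642
d((0, 8), (-18, -13)) = 27.6586
d((0, 8), (-11, -2)) = 14.8661
d((0, 8), (1, -19)) = 27.0185
d((0, 8), (8, 16)) = 11.3137
d((13, 20), (17, 12)) = 8.9443
d((13, 20), (-18, -13)) = 45.2769
d((13, 20), (-11, -2)) = 32.5576
d((13, 20), (1, -19)) = 40.8044
d((13, 20), (8, 16)) = 6.4031 <-- minimum
d((17, 12), (-18, -13)) = 43.0116
d((17, 12), (-11, -2)) = 31.305
d((17, 12), (1, -19)) = 34.8855
d((17, 12), (8, 16)) = 9.8489
d((-18, -13), (-11, -2)) = 13.0384
d((-18, -13), (1, -19)) = 19.9249
d((-18, -13), (8, 16)) = 38.9487
d((-11, -2), (1, -19)) = 20.8087
d((-11, -2), (8, 16)) = 26.1725
d((1, -19), (8, 16)) = 35.6931

Closest pair: (13, 20) and (8, 16) with distance 6.4031

The closest pair is (13, 20) and (8, 16) with Euclidean distance 6.4031. For 7 points, brute-force pairwise comparison is shown above. For large n, the divide-and-conquer algorithm (sort by x, recurse on halves, check the dividing strip) achieves O(n log n).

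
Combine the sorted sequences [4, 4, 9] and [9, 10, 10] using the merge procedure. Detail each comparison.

Merging process:

Compare 4 vs 9: take 4 from left. Merged: [4]
Compare 4 vs 9: take 4 from left. Merged: [4, 4]
Compare 9 vs 9: take 9 from left. Merged: [4, 4, 9]
Append remaining from right: [9, 10, 10]. Merged: [4, 4, 9, 9, 10, 10]

Final merged array: [4, 4, 9, 9, 10, 10]
Total comparisons: 3

The merged array is [4, 4, 9, 9, 10, 10], requiring 3 comparisons. The merge step runs in O(n) time where n is the total number of elements.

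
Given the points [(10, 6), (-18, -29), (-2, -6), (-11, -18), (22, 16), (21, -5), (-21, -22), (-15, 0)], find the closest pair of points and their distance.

Computing all pairwise distances among 8 points:

d((10, 6), (-18, -29)) = 44.8219
d((10, 6), (-2, -6)) = 16.9706
d((10, 6), (-11, -18)) = 31.8904
d((10, 6), (22, 16)) = 15.6205
d((10, 6), (21, -5)) = 15.5563
d((10, 6), (-21, -22)) = 41.7732
d((10, 6), (-15, 0)) = 25.7099
d((-18, -29), (-2, -6)) = 28.0179
d((-18, -29), (-11, -18)) = 13.0384
d((-18, -29), (22, 16)) = 60.208
d((-18, -29), (21, -5)) = 45.793
d((-18, -29), (-21, -22)) = 7.6158 <-- minimum
d((-18, -29), (-15, 0)) = 29.1548
d((-2, -6), (-11, -18)) = 15.0
d((-2, -6), (22, 16)) = 32.5576
d((-2, -6), (21, -5)) = 23.0217
d((-2, -6), (-21, -22)) = 24.8395
d((-2, -6), (-15, 0)) = 14.3178
d((-11, -18), (22, 16)) = 47.3814
d((-11, -18), (21, -5)) = 34.5398
d((-11, -18), (-21, -22)) = 10.7703
d((-11, -18), (-15, 0)) = 18.4391
d((22, 16), (21, -5)) = 21.0238
d((22, 16), (-21, -22)) = 57.3847
d((22, 16), (-15, 0)) = 40.3113
d((21, -5), (-21, -22)) = 45.31
d((21, -5), (-15, 0)) = 36.3456
d((-21, -22), (-15, 0)) = 22.8035

Closest pair: (-18, -29) and (-21, -22) with distance 7.6158

The closest pair is (-18, -29) and (-21, -22) with Euclidean distance 7.6158. For 8 points, brute-force pairwise comparison is shown above. For large n, the divide-and-conquer algorithm (sort by x, recurse on halves, check the dividing strip) achieves O(n log n).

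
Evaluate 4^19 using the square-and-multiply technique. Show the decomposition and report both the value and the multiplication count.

Computing 4^19 by squaring (build up from 4^1; each line after the first costs one multiplication):

4^1 = 4
4^2 = (4^1)^2 = 4^2 = 16
4^4 = (4^2)^2 = 16^2 = 256
4^8 = (4^4)^2 = 256^2 = 65536
4^9 = 4 * 4^8 = 4 * 65536 = 262144
4^18 = (4^9)^2 = 262144^2 = 68719476736
4^19 = 4 * 4^18 = 4 * 68719476736 = 274877906944

Result: 274877906944
Multiplications needed: 6 (6 lines after 4^1)

4^19 = 274877906944. Using exponentiation by squaring, this requires 6 multiplications. The key idea: if the exponent is even, square the half-power; if odd, multiply by the base once.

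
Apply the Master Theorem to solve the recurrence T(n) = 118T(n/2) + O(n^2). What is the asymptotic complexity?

Master Theorem for T(n) = 118T(n/2) + O(n^2):

a = 118, b = 2, c = 2
log_b(a) = log_2(118) = 6.8826

Case 1: c = 2 < log_2(118) = 6.8826
T(n) = O(n^(log_2 118))

For T(n) = 118T(n/2) + O(n^2): log_2(118) = 6.8826. This is Case 1 of the Master Theorem (c < log_b(a), work dominated by leaves), giving O(n^(log_2 118)).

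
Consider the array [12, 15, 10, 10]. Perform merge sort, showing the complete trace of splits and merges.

Merge sort trace:

Split: [12, 15, 10, 10] -> [12, 15] and [10, 10]
  Split: [12, 15] -> [12] and [15]
  Merge: [12] + [15] -> [12, 15]
  Split: [10, 10] -> [10] and [10]
  Merge: [10] + [10] -> [10, 10]
Merge: [12, 15] + [10, 10] -> [10, 10, 12, 15]

Final sorted array: [10, 10, 12, 15]

The merge sort proceeds by recursively splitting the array and merging sorted halves.
After all merges, the sorted array is [10, 10, 12, 15].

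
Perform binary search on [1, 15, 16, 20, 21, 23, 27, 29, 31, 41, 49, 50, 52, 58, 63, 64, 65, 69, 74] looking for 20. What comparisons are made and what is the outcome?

Binary search for 20 in [1, 15, 16, 20, 21, 23, 27, 29, 31, 41, 49, 50, 52, 58, 63, 64, 65, 69, 74]:

lo=0, hi=18, mid=9, arr[mid]=41 -> 41 > 20, search left half
lo=0, hi=8, mid=4, arr[mid]=21 -> 21 > 20, search left half
lo=0, hi=3, mid=1, arr[mid]=15 -> 15 < 20, search right half
lo=2, hi=3, mid=2, arr[mid]=16 -> 16 < 20, search right half
lo=3, hi=3, mid=3, arr[mid]=20 -> Found target at index 3!

Binary search finds 20 at index 3 after 5 comparisons. The search repeatedly halves the search space by comparing with the middle element.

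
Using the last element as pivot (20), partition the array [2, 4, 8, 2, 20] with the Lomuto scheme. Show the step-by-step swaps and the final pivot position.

Lomuto partition with pivot = 20:

Initial array: [2, 4, 8, 2, 20]

arr[0]=2 <= 20: swap with position 0, array becomes [2, 4, 8, 2, 20]
arr[1]=4 <= 20: swap with position 1, array becomes [2, 4, 8, 2, 20]
arr[2]=8 <= 20: swap with position 2, array becomes [2, 4, 8, 2, 20]
arr[3]=2 <= 20: swap with position 3, array becomes [2, 4, 8, 2, 20]

Place pivot at position 4: [2, 4, 8, 2, 20]
Pivot position: 4

After partitioning with pivot 20, the array becomes [2, 4, 8, 2, 20]. The pivot is placed at index 4. All elements to the left of the pivot are <= 20, and all elements to the right are > 20.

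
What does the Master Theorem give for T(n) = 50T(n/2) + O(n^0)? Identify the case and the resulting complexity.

Master Theorem for T(n) = 50T(n/2) + O(n^0):

a = 50, b = 2, c = 0
log_b(a) = log_2(50) = 5.6439

Case 1: c = 0 < log_2(50) = 5.6439
T(n) = O(n^(log_2 50))

For T(n) = 50T(n/2) + O(n^0): log_2(50) = 5.6439. This is Case 1 of the Master Theorem (c < log_b(a), work dominated by leaves), giving O(n^(log_2 50)).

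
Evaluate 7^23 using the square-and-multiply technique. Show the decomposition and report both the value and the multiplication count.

Computing 7^23 by squaring (build up from 7^1; each line after the first costs one multiplication):

7^1 = 7
7^2 = (7^1)^2 = 7^2 = 49
7^4 = (7^2)^2 = 49^2 = 2401
7^5 = 7 * 7^4 = 7 * 2401 = 16807
7^10 = (7^5)^2 = 16807^2 = 282475249
7^11 = 7 * 7^10 = 7 * 282475249 = 1977326743
7^22 = (7^11)^2 = 1977326743^2 = 3909821048582988049
7^23 = 7 * 7^22 = 7 * 3909821048582988049 = 27368747340080916343

Result: 27368747340080916343
Multiplications needed: 7 (7 lines after 7^1)

7^23 = 27368747340080916343. Using exponentiation by squaring, this requires 7 multiplications. The key idea: if the exponent is even, square the half-power; if odd, multiply by the base once.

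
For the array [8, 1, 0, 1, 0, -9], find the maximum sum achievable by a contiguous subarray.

Using Kadane's algorithm on [8, 1, 0, 1, 0, -9]:

Scanning through the array:
Position 1 (value 1): max_ending_here = 9, max_so_far = 9
Position 2 (value 0): max_ending_here = 9, max_so_far = 9
Position 3 (value 1): max_ending_here = 10, max_so_far = 10
Position 4 (value 0): max_ending_here = 10, max_so_far = 10
Position 5 (value -9): max_ending_here = 1, max_so_far = 10

Maximum subarray: [8, 1, 0, 1]
Maximum sum: 10

The maximum subarray is [8, 1, 0, 1] with sum 10. This subarray runs from index 0 to index 3.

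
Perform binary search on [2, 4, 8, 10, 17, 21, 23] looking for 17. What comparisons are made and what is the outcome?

Binary search for 17 in [2, 4, 8, 10, 17, 21, 23]:

lo=0, hi=6, mid=3, arr[mid]=10 -> 10 < 17, search right half
lo=4, hi=6, mid=5, arr[mid]=21 -> 21 > 17, search left half
lo=4, hi=4, mid=4, arr[mid]=17 -> Found target at index 4!

Binary search finds 17 at index 4 after 3 comparisons. The search repeatedly halves the search space by comparing with the middle element.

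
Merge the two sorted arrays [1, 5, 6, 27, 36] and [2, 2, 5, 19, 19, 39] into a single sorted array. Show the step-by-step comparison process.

Merging process:

Compare 1 vs 2: take 1 from left. Merged: [1]
Compare 5 vs 2: take 2 from right. Merged: [1, 2]
Compare 5 vs 2: take 2 from right. Merged: [1, 2, 2]
Compare 5 vs 5: take 5 from left. Merged: [1, 2, 2, 5]
Compare 6 vs 5: take 5 from right. Merged: [1, 2, 2, 5, 5]
Compare 6 vs 19: take 6 from left. Merged: [1, 2, 2, 5, 5, 6]
Compare 27 vs 19: take 19 from right. Merged: [1, 2, 2, 5, 5, 6, 19]
Compare 27 vs 19: take 19 from right. Merged: [1, 2, 2, 5, 5, 6, 19, 19]
Compare 27 vs 39: take 27 from left. Merged: [1, 2, 2, 5, 5, 6, 19, 19, 27]
Compare 36 vs 39: take 36 from left. Merged: [1, 2, 2, 5, 5, 6, 19, 19, 27, 36]
Append remaining from right: [39]. Merged: [1, 2, 2, 5, 5, 6, 19, 19, 27, 36, 39]

Final merged array: [1, 2, 2, 5, 5, 6, 19, 19, 27, 36, 39]
Total comparisons: 10

The merged array is [1, 2, 2, 5, 5, 6, 19, 19, 27, 36, 39], requiring 10 comparisons. The merge step runs in O(n) time where n is the total number of elements.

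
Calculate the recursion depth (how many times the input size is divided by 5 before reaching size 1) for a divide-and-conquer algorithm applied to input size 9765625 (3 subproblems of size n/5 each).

For divide and conquer with division factor 5:

Problem sizes at each level:
Level 0: 9765625
Level 1: 1953125
Level 2: 390625
Level 3: 78125
Level 4: 15625
Level 5: 3125
Level 6: 625
Level 7: 125
Level 8: 25
Level 9: 5
Level 10: 1

The root is level 0 and the size-1 base case is level 10 (the tree spans levels 0 through 10, i.e. 11 levels counting the root), so the depth is the number of divisions: log_5(9765625) = 10

The recursion tree depth is log_5(9765625) = 10. At each level, the problem size is divided by 5, so it takes 10 divisions to reduce to a base case of size 1. The algorithm makes 3 recursive calls at each level.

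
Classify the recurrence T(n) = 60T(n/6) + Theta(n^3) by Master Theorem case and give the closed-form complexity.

Master Theorem for T(n) = 60T(n/6) + O(n^3):

a = 60, b = 6, c = 3
log_b(a) = log_6(60) = 2.2851

Case 3: c = 3 > log_6(60) = 2.2851
T(n) = O(n^3) = O(n^3)

For T(n) = 60T(n/6) + O(n^3): log_6(60) = 2.2851. This is Case 3 of the Master Theorem (c > log_b(a), work dominated by root), giving O(n^3).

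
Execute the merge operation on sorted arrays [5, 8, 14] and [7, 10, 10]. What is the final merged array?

Merging process:

Compare 5 vs 7: take 5 from left. Merged: [5]
Compare 8 vs 7: take 7 from right. Merged: [5, 7]
Compare 8 vs 10: take 8 from left. Merged: [5, 7, 8]
Compare 14 vs 10: take 10 from right. Merged: [5, 7, 8, 10]
Compare 14 vs 10: take 10 from right. Merged: [5, 7, 8, 10, 10]
Append remaining from left: [14]. Merged: [5, 7, 8, 10, 10, 14]

Final merged array: [5, 7, 8, 10, 10, 14]
Total comparisons: 5

The merged array is [5, 7, 8, 10, 10, 14], requiring 5 comparisons. The merge step runs in O(n) time where n is the total number of elements.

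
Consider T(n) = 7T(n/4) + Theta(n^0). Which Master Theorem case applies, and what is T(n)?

Master Theorem for T(n) = 7T(n/4) + O(n^0):

a = 7, b = 4, c = 0
log_b(a) = log_4(7) = 1.4037

Case 1: c = 0 < log_4(7) = 1.4037
T(n) = O(n^(log_4 7))

For T(n) = 7T(n/4) + O(n^0): log_4(7) = 1.4037. This is Case 1 of the Master Theorem (c < log_b(a), work dominated by leaves), giving O(n^(log_4 7)).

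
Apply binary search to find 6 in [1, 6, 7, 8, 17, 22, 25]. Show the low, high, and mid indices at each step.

Binary search for 6 in [1, 6, 7, 8, 17, 22, 25]:

lo=0, hi=6, mid=3, arr[mid]=8 -> 8 > 6, search left half
lo=0, hi=2, mid=1, arr[mid]=6 -> Found target at index 1!

Binary search finds 6 at index 1 after 2 comparisons. The search repeatedly halves the search space by comparing with the middle element.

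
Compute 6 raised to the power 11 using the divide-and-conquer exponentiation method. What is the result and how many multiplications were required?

Computing 6^11 by squaring (build up from 6^1; each line after the first costs one multiplication):

6^1 = 6
6^2 = (6^1)^2 = 6^2 = 36
6^4 = (6^2)^2 = 36^2 = 1296
6^5 = 6 * 6^4 = 6 * 1296 = 7776
6^10 = (6^5)^2 = 7776^2 = 60466176
6^11 = 6 * 6^10 = 6 * 60466176 = 362797056

Result: 362797056
Multiplications needed: 5 (5 lines after 6^1)

6^11 = 362797056. Using exponentiation by squaring, this requires 5 multiplications. The key idea: if the exponent is even, square the half-power; if odd, multiply by the base once.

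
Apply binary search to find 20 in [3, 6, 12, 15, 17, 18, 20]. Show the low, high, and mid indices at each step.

Binary search for 20 in [3, 6, 12, 15, 17, 18, 20]:

lo=0, hi=6, mid=3, arr[mid]=15 -> 15 < 20, search right half
lo=4, hi=6, mid=5, arr[mid]=18 -> 18 < 20, search right half
lo=6, hi=6, mid=6, arr[mid]=20 -> Found target at index 6!

Binary search finds 20 at index 6 after 3 comparisons. The search repeatedly halves the search space by comparing with the middle element.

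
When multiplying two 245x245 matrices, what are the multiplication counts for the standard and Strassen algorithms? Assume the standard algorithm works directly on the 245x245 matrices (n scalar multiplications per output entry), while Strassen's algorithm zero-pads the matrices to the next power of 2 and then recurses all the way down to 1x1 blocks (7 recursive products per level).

Matrix multiplication for 245x245 matrices:

Strassen's algorithm requires power-of-2 dimensions. Pad 245x245 to 256x256 (next power of 2).

Standard algorithm: 245^3 = 14706125 multiplications
Strassen's algorithm: 7^(log2(256)) = 7^8 = 5764801 multiplications
Savings: 14706125 - 5764801 = 8941324 multiplications

Standard: 14706125 multiplications (245^3). Strassen: 5764801 multiplications (7^8, after padding to 256x256). Strassen reduces 8 recursive multiplications to 7 at each level.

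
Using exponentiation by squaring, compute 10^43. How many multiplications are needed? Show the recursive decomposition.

Computing 10^43 by squaring (build up from 10^1; each line after the first costs one multiplication):

10^1 = 10
10^2 = (10^1)^2 = 10^2 = 100
10^4 = (10^2)^2 = 100^2 = 10000
10^5 = 10 * 10^4 = 10 * 10000 = 100000
10^10 = (10^5)^2 = 100000^2 = 10000000000
10^20 = (10^10)^2 = 10000000000^2 = 100000000000000000000
10^21 = 10 * 10^20 = 10 * 100000000000000000000 = 1000000000000000000000
10^42 = (10^21)^2 = 1000000000000000000000^2 = 1000000000000000000000000000000000000000000
10^43 = 10 * 10^42 = 10 * 1000000000000000000000000000000000000000000 = 10000000000000000000000000000000000000000000

Result: 10000000000000000000000000000000000000000000
Multiplications needed: 8 (8 lines after 10^1)

10^43 = 10000000000000000000000000000000000000000000. Using exponentiation by squaring, this requires 8 multiplications. The key idea: if the exponent is even, square the half-power; if odd, multiply by the base once.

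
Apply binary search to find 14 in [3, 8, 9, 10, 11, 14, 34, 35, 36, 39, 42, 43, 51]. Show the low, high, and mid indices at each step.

Binary search for 14 in [3, 8, 9, 10, 11, 14, 34, 35, 36, 39, 42, 43, 51]:

lo=0, hi=12, mid=6, arr[mid]=34 -> 34 > 14, search left half
lo=0, hi=5, mid=2, arr[mid]=9 -> 9 < 14, search right half
lo=3, hi=5, mid=4, arr[mid]=11 -> 11 < 14, search right half
lo=5, hi=5, mid=5, arr[mid]=14 -> Found target at index 5!

Binary search finds 14 at index 5 after 4 comparisons. The search repeatedly halves the search space by comparing with the middle element.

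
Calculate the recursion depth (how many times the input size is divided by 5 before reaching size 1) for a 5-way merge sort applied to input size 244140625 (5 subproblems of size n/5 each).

For divide and conquer with division factor 5:

Problem sizes at each level:
Level 0: 244140625
Level 1: 48828125
Level 2: 9765625
Level 3: 1953125
Level 4: 390625
Level 5: 78125
Level 6: 15625
Level 7: 3125
Level 8: 625
Level 9: 125
Level 10: 25
Level 11: 5
Level 12: 1

The root is level 0 and the size-1 base case is level 12 (the tree spans levels 0 through 12, i.e. 13 levels counting the root), so the depth is the number of divisions: log_5(244140625) = 12

The recursion tree depth is log_5(244140625) = 12. At each level, the problem size is divided by 5, so it takes 12 divisions to reduce to a base case of size 1. The algorithm makes 5 recursive calls at each level.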